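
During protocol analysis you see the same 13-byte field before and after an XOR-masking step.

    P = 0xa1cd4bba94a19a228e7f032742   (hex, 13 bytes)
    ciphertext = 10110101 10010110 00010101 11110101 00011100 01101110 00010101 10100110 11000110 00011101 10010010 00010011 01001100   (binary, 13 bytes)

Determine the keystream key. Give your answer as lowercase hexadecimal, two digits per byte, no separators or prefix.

Since ciphertext = P ⊕ key, XORing both sides with P gives key = P ⊕ ciphertext.
byte 0: a1 ^ b5 = 14
byte 1: cd ^ 96 = 5b
byte 2: 4b ^ 15 = 5e
byte 3: ba ^ f5 = 4f
byte 4: 94 ^ 1c = 88
byte 5: a1 ^ 6e = cf
byte 6: 9a ^ 15 = 8f
byte 7: 22 ^ a6 = 84
byte 8: 8e ^ c6 = 48
byte 9: 7f ^ 1d = 62
byte 10: 03 ^ 92 = 91
byte 11: 27 ^ 13 = 34
byte 12: 42 ^ 4c = 0e

145b5e4f88cf8f84486291340e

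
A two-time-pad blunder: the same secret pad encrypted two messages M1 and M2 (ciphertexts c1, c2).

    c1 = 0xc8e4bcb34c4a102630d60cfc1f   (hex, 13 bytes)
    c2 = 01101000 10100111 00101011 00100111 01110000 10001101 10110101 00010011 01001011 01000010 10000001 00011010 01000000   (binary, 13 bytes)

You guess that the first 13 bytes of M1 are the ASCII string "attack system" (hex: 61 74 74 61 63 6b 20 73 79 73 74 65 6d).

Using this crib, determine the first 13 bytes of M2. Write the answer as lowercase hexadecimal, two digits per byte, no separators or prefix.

First, c1 ⊕ c2 = (M1 ⊕ K) ⊕ (M2 ⊕ K) = M1 ⊕ M2, so the key drops out. Then M2 = (M1 ⊕ M2) ⊕ M1 over the first 13 bytes.
byte 0: (c8 XOR 68) XOR 61 = a0 XOR 61 = c1
byte 1: (e4 XOR a7) XOR 74 = 43 XOR 74 = 37
byte 2: (bc XOR 2b) XOR 74 = 97 XOR 74 = e3
byte 3: (b3 XOR 27) XOR 61 = 94 XOR 61 = f5
byte 4: (4c XOR 70) XOR 63 = 3c XOR 63 = 5f
byte 5: (4a XOR 8d) XOR 6b = c7 XOR 6b = ac
byte 6: (10 XOR b5) XOR 20 = a5 XOR 20 = 85
byte 7: (26 XOR 13) XOR 73 = 35 XOR 73 = 46
byte 8: (30 XOR 4b) XOR 79 = 7b XOR 79 = 02
byte 9: (d6 XOR 42) XOR 73 = 94 XOR 73 = e7
byte 10: (0c XOR 81) XOR 74 = 8d XOR 74 = f9
byte 11: (fc XOR 1a) XOR 65 = e6 XOR 65 = 83
byte 12: (1f XOR 40) XOR 6d = 5f XOR 6d = 32

c137e3f55fac854602e7f98332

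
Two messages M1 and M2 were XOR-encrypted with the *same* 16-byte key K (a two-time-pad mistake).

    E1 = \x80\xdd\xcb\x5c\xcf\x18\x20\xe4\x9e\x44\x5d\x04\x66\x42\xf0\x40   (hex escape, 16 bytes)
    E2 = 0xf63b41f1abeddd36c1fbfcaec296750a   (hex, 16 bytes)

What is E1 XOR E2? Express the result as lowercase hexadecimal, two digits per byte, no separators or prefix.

76e68aad64f5fdd25fbfa1aaa4d4854a

E1 ⊕ E2 = (M1 ⊕ K) ⊕ (M2 ⊕ K) = M1 ⊕ M2 — the shared key cancels under XOR.
128 xor 246 = 118
221 xor  59 = 230
203 xor  65 = 138
 92 xor 241 = 173
207 xor 171 = 100
 24 xor 237 = 245
 32 xor 221 = 253
228 xor  54 = 210
158 xor 193 =  95
 68 xor 251 = 191
 93 xor 252 = 161
  4 xor 174 = 170
102 xor 194 = 164
 66 xor 150 = 212
240 xor 117 = 133
 64 xor  10 =  74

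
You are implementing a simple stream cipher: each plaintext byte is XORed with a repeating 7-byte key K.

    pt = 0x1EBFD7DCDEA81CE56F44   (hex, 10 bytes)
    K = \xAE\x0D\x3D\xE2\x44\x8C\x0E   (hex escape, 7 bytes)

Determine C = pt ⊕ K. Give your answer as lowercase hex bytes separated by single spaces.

b0 b2 ea 3e 9a 24 12 4b 62 79

The 7-byte key repeats, so the effective keystream is ae 0d 3d e2 44 8c 0e ae 0d 3d.
byte 0: 1e xor ae = b0
byte 1: bf xor 0d = b2
byte 2: d7 xor 3d = ea
byte 3: dc xor e2 = 3e
byte 4: de xor 44 = 9a
byte 5: a8 xor 8c = 24
byte 6: 1c xor 0e = 12
byte 7: e5 xor ae = 4b
byte 8: 6f xor 0d = 62
byte 9: 44 xor 3d = 79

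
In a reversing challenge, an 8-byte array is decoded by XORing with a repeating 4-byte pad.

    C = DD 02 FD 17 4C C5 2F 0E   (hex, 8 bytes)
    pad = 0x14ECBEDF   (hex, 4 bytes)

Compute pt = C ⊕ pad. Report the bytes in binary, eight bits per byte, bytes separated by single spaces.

The 4-byte key repeats, so the effective keystream is 14 ec be df 14 ec be df.
byte 0: dd ⊕ 14 = c9
byte 1: 02 ⊕ ec = ee
byte 2: fd ⊕ be = 43
byte 3: 17 ⊕ df = c8
byte 4: 4c ⊕ 14 = 58
byte 5: c5 ⊕ ec = 29
byte 6: 2f ⊕ be = 91
byte 7: 0e ⊕ df = d1

11001001 11101110 01000011 11001000 01011000 00101001 10010001 11010001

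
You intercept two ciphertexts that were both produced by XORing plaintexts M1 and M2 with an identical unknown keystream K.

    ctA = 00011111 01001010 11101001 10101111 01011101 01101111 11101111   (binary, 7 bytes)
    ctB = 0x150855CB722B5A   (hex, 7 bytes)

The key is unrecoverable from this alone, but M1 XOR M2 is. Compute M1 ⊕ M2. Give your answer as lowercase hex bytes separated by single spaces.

0a 42 bc 64 2f 44 b5

ctA ⊕ ctB = (M1 ⊕ K) ⊕ (M2 ⊕ K) = M1 ⊕ M2 — the shared key cancels under XOR.
1f ^ 15 = 0a
4a ^ 08 = 42
e9 ^ 55 = bc
af ^ cb = 64
5d ^ 72 = 2f
6f ^ 2b = 44
ef ^ 5a = b5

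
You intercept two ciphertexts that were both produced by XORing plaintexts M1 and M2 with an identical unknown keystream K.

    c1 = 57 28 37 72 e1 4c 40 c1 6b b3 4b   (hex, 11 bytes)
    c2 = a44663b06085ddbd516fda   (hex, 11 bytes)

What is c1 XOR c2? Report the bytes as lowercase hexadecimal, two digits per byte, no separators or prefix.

f36e54c281c99d7c3adc91

c1 ⊕ c2 = (M1 ⊕ K) ⊕ (M2 ⊕ K) = M1 ⊕ M2 — the shared key cancels under XOR.
57 ⊕ a4 = f3
28 ⊕ 46 = 6e
37 ⊕ 63 = 54
72 ⊕ b0 = c2
e1 ⊕ 60 = 81
4c ⊕ 85 = c9
40 ⊕ dd = 9d
c1 ⊕ bd = 7c
6b ⊕ 51 = 3a
b3 ⊕ 6f = dc
4b ⊕ da = 91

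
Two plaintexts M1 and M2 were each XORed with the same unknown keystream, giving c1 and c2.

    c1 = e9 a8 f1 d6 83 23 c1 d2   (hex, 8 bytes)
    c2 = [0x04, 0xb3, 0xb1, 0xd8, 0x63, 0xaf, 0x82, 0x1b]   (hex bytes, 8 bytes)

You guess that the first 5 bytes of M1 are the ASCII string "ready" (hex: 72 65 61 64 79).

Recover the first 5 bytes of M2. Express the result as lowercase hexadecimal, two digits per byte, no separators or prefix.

9f7e216a99

First, c1 ⊕ c2 = (M1 ⊕ K) ⊕ (M2 ⊕ K) = M1 ⊕ M2, so the key drops out. Then M2 = (M1 ⊕ M2) ⊕ M1 over the first 5 bytes.
byte 0: (e9 xor 04) xor 72 = ed xor 72 = 9f
byte 1: (a8 xor b3) xor 65 = 1b xor 65 = 7e
byte 2: (f1 xor b1) xor 61 = 40 xor 61 = 21
byte 3: (d6 xor d8) xor 64 = 0e xor 64 = 6a
byte 4: (83 xor 63) xor 79 = e0 xor 79 = 99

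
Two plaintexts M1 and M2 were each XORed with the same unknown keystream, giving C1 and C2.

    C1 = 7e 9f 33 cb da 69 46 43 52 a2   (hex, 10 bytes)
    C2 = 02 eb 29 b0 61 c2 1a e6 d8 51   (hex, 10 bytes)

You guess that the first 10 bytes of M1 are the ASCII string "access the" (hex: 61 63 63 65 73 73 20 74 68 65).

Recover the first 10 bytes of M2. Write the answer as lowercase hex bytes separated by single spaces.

First, C1 ⊕ C2 = (M1 ⊕ K) ⊕ (M2 ⊕ K) = M1 ⊕ M2, so the key drops out. Then M2 = (M1 ⊕ M2) ⊕ M1 over the first 10 bytes.
byte 0: (7e ⊕ 02) ⊕ 61 = 7c ⊕ 61 = 1d
byte 1: (9f ⊕ eb) ⊕ 63 = 74 ⊕ 63 = 17
byte 2: (33 ⊕ 29) ⊕ 63 = 1a ⊕ 63 = 79
byte 3: (cb ⊕ b0) ⊕ 65 = 7b ⊕ 65 = 1e
byte 4: (da ⊕ 61) ⊕ 73 = bb ⊕ 73 = c8
byte 5: (69 ⊕ c2) ⊕ 73 = ab ⊕ 73 = d8
byte 6: (46 ⊕ 1a) ⊕ 20 = 5c ⊕ 20 = 7c
byte 7: (43 ⊕ e6) ⊕ 74 = a5 ⊕ 74 = d1
byte 8: (52 ⊕ d8) ⊕ 68 = 8a ⊕ 68 = e2
byte 9: (a2 ⊕ 51) ⊕ 65 = f3 ⊕ 65 = 96

1d 17 79 1e c8 d8 7c d1 e2 96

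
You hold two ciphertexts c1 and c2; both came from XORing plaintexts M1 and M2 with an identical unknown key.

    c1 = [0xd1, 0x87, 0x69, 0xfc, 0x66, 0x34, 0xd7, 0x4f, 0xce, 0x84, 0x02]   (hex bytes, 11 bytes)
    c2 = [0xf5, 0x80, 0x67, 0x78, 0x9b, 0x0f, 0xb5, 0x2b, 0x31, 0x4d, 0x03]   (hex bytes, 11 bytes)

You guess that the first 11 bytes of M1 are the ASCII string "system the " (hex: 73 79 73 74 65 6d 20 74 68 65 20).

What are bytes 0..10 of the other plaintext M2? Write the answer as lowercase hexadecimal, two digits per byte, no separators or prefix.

577e7df09856421097ac21

First, c1 ⊕ c2 = (M1 ⊕ K) ⊕ (M2 ⊕ K) = M1 ⊕ M2, so the key drops out. Then M2 = (M1 ⊕ M2) ⊕ M1 over the first 11 bytes.
byte 0: (d1 ^ f5) ^ 73 = 24 ^ 73 = 57
byte 1: (87 ^ 80) ^ 79 = 07 ^ 79 = 7e
byte 2: (69 ^ 67) ^ 73 = 0e ^ 73 = 7d
byte 3: (fc ^ 78) ^ 74 = 84 ^ 74 = f0
byte 4: (66 ^ 9b) ^ 65 = fd ^ 65 = 98
byte 5: (34 ^ 0f) ^ 6d = 3b ^ 6d = 56
byte 6: (d7 ^ b5) ^ 20 = 62 ^ 20 = 42
byte 7: (4f ^ 2b) ^ 74 = 64 ^ 74 = 10
byte 8: (ce ^ 31) ^ 68 = ff ^ 68 = 97
byte 9: (84 ^ 4d) ^ 65 = c9 ^ 65 = ac
byte 10: (02 ^ 03) ^ 20 = 01 ^ 20 = 21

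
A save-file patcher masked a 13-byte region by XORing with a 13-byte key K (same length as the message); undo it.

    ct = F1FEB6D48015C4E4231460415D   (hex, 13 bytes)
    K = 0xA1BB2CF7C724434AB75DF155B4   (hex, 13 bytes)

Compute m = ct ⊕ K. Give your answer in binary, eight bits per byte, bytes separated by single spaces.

01010000 01000101 10011010 00100011 01000111 00110001 10000111 10101110 10010100 01001001 10010001 00010100 11101001

XOR is its own inverse, so applying the key byte-wise gives the result directly.
241 XOR 161 =  80
254 XOR 187 =  69
182 XOR  44 = 154
212 XOR 247 =  35
128 XOR 199 =  71
 21 XOR  36 =  49
196 XOR  67 = 135
228 XOR  74 = 174
 35 XOR 183 = 148
 20 XOR  93 =  73
 96 XOR 241 = 145
 65 XOR  85 =  20
 93 XOR 180 = 233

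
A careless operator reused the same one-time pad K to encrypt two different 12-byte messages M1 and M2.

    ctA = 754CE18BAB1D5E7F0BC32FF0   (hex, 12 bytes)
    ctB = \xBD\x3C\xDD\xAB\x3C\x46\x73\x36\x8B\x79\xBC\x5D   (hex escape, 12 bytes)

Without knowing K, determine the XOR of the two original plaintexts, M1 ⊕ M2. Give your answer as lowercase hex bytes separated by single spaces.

c8 70 3c 20 97 5b 2d 49 80 ba 93 ad

ctA ⊕ ctB = (M1 ⊕ K) ⊕ (M2 ⊕ K) = M1 ⊕ M2 — the shared key cancels under XOR.
byte 0: 117 XOR 189 = 200
byte 1:  76 XOR  60 = 112
byte 2: 225 XOR 221 =  60
byte 3: 139 XOR 171 =  32
byte 4: 171 XOR  60 = 151
byte 5:  29 XOR  70 =  91
byte 6:  94 XOR 115 =  45
byte 7: 127 XOR  54 =  73
byte 8:  11 XOR 139 = 128
byte 9: 195 XOR 121 = 186
byte 10:  47 XOR 188 = 147
byte 11: 240 XOR  93 = 173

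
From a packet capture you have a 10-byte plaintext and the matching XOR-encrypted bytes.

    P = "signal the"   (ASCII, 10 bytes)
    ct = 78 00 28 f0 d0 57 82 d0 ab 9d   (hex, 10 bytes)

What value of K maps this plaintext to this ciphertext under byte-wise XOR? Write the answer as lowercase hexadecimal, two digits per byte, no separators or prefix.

0b694f9eb13ba2a4c3f8

Since ct = P ⊕ K, XORing both sides with P gives K = P ⊕ ct.
byte 0: 73 ⊕ 78 = 0b
byte 1: 69 ⊕ 00 = 69
byte 2: 67 ⊕ 28 = 4f
byte 3: 6e ⊕ f0 = 9e
byte 4: 61 ⊕ d0 = b1
byte 5: 6c ⊕ 57 = 3b
byte 6: 20 ⊕ 82 = a2
byte 7: 74 ⊕ d0 = a4
byte 8: 68 ⊕ ab = c3
byte 9: 65 ⊕ 9d = f8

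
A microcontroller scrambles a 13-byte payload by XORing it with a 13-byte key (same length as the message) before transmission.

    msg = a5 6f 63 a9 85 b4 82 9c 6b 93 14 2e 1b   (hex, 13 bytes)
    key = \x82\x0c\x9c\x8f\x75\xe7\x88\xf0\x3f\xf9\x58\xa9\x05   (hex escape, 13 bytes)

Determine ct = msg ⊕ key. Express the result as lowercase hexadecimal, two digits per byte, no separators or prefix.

XOR is its own inverse, so applying the key byte-wise gives the result directly.
10100101 ^ 10000010 = 00100111
01101111 ^ 00001100 = 01100011
01100011 ^ 10011100 = 11111111
10101001 ^ 10001111 = 00100110
10000101 ^ 01110101 = 11110000
10110100 ^ 11100111 = 01010011
10000010 ^ 10001000 = 00001010
10011100 ^ 11110000 = 01101100
01101011 ^ 00111111 = 01010100
10010011 ^ 11111001 = 01101010
00010100 ^ 01011000 = 01001100
00101110 ^ 10101001 = 10000111
00011011 ^ 00000101 = 00011110

2763ff26f0530a6c546a4c871e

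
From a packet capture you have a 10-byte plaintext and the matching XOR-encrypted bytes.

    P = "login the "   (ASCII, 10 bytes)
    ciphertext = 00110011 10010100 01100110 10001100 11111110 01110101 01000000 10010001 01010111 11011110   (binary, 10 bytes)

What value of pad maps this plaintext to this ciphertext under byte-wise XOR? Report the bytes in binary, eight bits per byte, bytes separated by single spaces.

01011111 11111011 00000001 11100101 10010000 01010101 00110100 11111001 00110010 11111110

Since ciphertext = P ⊕ pad, XORing both sides with P gives pad = P ⊕ ciphertext.
byte 0: 108 ⊕  51 =  95
byte 1: 111 ⊕ 148 = 251
byte 2: 103 ⊕ 102 =   1
byte 3: 105 ⊕ 140 = 229
byte 4: 110 ⊕ 254 = 144
byte 5:  32 ⊕ 117 =  85
byte 6: 116 ⊕  64 =  52
byte 7: 104 ⊕ 145 = 249
byte 8: 101 ⊕  87 =  50
byte 9:  32 ⊕ 222 = 254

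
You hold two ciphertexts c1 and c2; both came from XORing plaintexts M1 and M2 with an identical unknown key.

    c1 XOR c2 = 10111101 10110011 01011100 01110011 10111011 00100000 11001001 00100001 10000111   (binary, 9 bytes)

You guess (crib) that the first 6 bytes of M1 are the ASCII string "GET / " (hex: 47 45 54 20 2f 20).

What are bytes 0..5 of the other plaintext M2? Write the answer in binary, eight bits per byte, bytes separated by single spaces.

Since c1 ⊕ c2 = M1 ⊕ M2, XORing with the guessed M1 bytes yields the corresponding M2 bytes: M2 = (c1 ⊕ c2) ⊕ M1.
byte 0: 10111101 xor 01000111 = 11111010
byte 1: 10110011 xor 01000101 = 11110110
byte 2: 01011100 xor 01010100 = 00001000
byte 3: 01110011 xor 00100000 = 01010011
byte 4: 10111011 xor 00101111 = 10010100
byte 5: 00100000 xor 00100000 = 00000000

11111010 11110110 00001000 01010011 10010100 00000000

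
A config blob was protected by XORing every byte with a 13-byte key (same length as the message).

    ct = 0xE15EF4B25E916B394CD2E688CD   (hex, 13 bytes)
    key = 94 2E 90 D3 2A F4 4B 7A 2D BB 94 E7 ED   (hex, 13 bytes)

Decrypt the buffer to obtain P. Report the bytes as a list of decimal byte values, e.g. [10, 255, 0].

[117, 112, 100, 97, 116, 101, 32, 67, 97, 105, 114, 111, 32]

e1 xor 94 = 75
5e xor 2e = 70
f4 xor 90 = 64
b2 xor d3 = 61
5e xor 2a = 74
91 xor f4 = 65
6b xor 4b = 20
39 xor 7a = 43
4c xor 2d = 61
d2 xor bb = 69
e6 xor 94 = 72
88 xor e7 = 6f
cd xor ed = 20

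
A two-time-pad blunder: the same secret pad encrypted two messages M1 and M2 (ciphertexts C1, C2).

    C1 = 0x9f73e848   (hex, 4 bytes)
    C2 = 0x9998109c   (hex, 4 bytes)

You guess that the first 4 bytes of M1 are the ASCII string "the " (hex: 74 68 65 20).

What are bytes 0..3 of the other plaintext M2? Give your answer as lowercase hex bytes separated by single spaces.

72 83 9d f4

First, C1 ⊕ C2 = (M1 ⊕ K) ⊕ (M2 ⊕ K) = M1 ⊕ M2, so the key drops out. Then M2 = (M1 ⊕ M2) ⊕ M1 over the first 4 bytes.
byte 0: (9f XOR 99) XOR 74 = 06 XOR 74 = 72
byte 1: (73 XOR 98) XOR 68 = eb XOR 68 = 83
byte 2: (e8 XOR 10) XOR 65 = f8 XOR 65 = 9d
byte 3: (48 XOR 9c) XOR 20 = d4 XOR 20 = f4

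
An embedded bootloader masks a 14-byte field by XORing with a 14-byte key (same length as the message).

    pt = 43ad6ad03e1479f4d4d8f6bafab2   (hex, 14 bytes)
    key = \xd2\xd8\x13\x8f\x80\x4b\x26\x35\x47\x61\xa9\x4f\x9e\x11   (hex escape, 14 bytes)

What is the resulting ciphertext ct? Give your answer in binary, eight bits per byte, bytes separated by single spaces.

byte 0: 01000011 xor 11010010 = 10010001
byte 1: 10101101 xor 11011000 = 01110101
byte 2: 01101010 xor 00010011 = 01111001
byte 3: 11010000 xor 10001111 = 01011111
byte 4: 00111110 xor 10000000 = 10111110
byte 5: 00010100 xor 01001011 = 01011111
byte 6: 01111001 xor 00100110 = 01011111
byte 7: 11110100 xor 00110101 = 11000001
byte 8: 11010100 xor 01000111 = 10010011
byte 9: 11011000 xor 01100001 = 10111001
byte 10: 11110110 xor 10101001 = 01011111
byte 11: 10111010 xor 01001111 = 11110101
byte 12: 11111010 xor 10011110 = 01100100
byte 13: 10110010 xor 00010001 = 10100011

10010001 01110101 01111001 01011111 10111110 01011111 01011111 11000001 10010011 10111001 01011111 11110101 01100100 10100011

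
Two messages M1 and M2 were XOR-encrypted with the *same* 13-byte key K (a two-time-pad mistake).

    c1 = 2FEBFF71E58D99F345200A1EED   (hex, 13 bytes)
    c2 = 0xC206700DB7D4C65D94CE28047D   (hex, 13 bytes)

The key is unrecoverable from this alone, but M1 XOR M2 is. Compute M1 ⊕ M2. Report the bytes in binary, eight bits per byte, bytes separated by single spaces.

11101101 11101101 10001111 01111100 01010010 01011001 01011111 10101110 11010001 11101110 00100010 00011010 10010000

c1 ⊕ c2 = (M1 ⊕ K) ⊕ (M2 ⊕ K) = M1 ⊕ M2 — the shared key cancels under XOR.
2f ^ c2 = ed
eb ^ 06 = ed
ff ^ 70 = 8f
71 ^ 0d = 7c
e5 ^ b7 = 52
8d ^ d4 = 59
99 ^ c6 = 5f
f3 ^ 5d = ae
45 ^ 94 = d1
20 ^ ce = ee
0a ^ 28 = 22
1e ^ 04 = 1a
ed ^ 7d = 90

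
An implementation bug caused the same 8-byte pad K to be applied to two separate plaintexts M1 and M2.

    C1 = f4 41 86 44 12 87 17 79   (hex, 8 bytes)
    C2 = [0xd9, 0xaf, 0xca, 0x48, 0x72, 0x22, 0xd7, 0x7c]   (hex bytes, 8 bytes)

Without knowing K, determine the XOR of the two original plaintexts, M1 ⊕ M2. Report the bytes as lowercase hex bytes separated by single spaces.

C1 ⊕ C2 = (M1 ⊕ K) ⊕ (M2 ⊕ K) = M1 ⊕ M2 — the shared key cancels under XOR.
244 ^ 217 =  45
 65 ^ 175 = 238
134 ^ 202 =  76
 68 ^  72 =  12
 18 ^ 114 =  96
135 ^  34 = 165
 23 ^ 215 = 192
121 ^ 124 =   5

2d ee 4c 0c 60 a5 c0 05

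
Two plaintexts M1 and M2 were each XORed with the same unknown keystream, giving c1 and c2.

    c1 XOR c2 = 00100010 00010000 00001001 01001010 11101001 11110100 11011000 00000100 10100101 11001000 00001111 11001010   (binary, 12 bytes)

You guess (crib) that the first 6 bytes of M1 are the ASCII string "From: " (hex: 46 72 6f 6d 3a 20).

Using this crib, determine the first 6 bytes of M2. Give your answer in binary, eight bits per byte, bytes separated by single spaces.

Since c1 ⊕ c2 = M1 ⊕ M2, XORing with the guessed M1 bytes yields the corresponding M2 bytes: M2 = (c1 ⊕ c2) ⊕ M1.
22 xor 46 = 64
10 xor 72 = 62
09 xor 6f = 66
4a xor 6d = 27
e9 xor 3a = d3
f4 xor 20 = d4

01100100 01100010 01100110 00100111 11010011 11010100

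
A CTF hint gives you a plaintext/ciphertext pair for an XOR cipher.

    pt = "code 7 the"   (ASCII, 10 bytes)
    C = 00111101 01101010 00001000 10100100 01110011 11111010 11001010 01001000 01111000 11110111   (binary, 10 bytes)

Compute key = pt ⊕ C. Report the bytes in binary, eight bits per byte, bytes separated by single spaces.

Since C = pt ⊕ key, XORing both sides with pt gives key = pt ⊕ C.
01100011 XOR 00111101 = 01011110
01101111 XOR 01101010 = 00000101
01100100 XOR 00001000 = 01101100
01100101 XOR 10100100 = 11000001
00100000 XOR 01110011 = 01010011
00110111 XOR 11111010 = 11001101
00100000 XOR 11001010 = 11101010
01110100 XOR 01001000 = 00111100
01101000 XOR 01111000 = 00010000
01100101 XOR 11110111 = 10010010

01011110 00000101 01101100 11000001 01010011 11001101 11101010 00111100 00010000 10010010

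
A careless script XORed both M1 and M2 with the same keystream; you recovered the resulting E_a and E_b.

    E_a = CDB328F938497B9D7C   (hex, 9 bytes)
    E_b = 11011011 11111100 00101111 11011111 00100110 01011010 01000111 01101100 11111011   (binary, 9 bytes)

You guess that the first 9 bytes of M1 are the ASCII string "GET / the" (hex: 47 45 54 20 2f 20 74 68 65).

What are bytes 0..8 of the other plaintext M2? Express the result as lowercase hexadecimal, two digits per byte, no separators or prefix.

First, E_a ⊕ E_b = (M1 ⊕ K) ⊕ (M2 ⊕ K) = M1 ⊕ M2, so the key drops out. Then M2 = (M1 ⊕ M2) ⊕ M1 over the first 9 bytes.
byte 0: (cd xor db) xor 47 = 16 xor 47 = 51
byte 1: (b3 xor fc) xor 45 = 4f xor 45 = 0a
byte 2: (28 xor 2f) xor 54 = 07 xor 54 = 53
byte 3: (f9 xor df) xor 20 = 26 xor 20 = 06
byte 4: (38 xor 26) xor 2f = 1e xor 2f = 31
byte 5: (49 xor 5a) xor 20 = 13 xor 20 = 33
byte 6: (7b xor 47) xor 74 = 3c xor 74 = 48
byte 7: (9d xor 6c) xor 68 = f1 xor 68 = 99
byte 8: (7c xor fb) xor 65 = 87 xor 65 = e2

510a530631334899e2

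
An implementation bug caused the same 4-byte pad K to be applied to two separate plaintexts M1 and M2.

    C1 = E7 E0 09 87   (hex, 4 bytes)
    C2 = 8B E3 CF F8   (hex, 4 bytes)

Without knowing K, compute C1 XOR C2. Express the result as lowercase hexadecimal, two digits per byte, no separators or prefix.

C1 ⊕ C2 = (M1 ⊕ K) ⊕ (M2 ⊕ K) = M1 ⊕ M2 — the shared key cancels under XOR.
byte 0: e7 xor 8b = 6c
byte 1: e0 xor e3 = 03
byte 2: 09 xor cf = c6
byte 3: 87 xor f8 = 7f

6c03c67f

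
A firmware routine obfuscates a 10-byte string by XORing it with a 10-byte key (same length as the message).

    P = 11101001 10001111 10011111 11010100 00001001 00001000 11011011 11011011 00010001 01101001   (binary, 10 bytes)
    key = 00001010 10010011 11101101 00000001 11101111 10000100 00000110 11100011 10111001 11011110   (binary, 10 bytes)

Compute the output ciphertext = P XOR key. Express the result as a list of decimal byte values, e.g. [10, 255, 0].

byte 0: 233 XOR  10 = 227
byte 1: 143 XOR 147 =  28
byte 2: 159 XOR 237 = 114
byte 3: 212 XOR   1 = 213
byte 4:   9 XOR 239 = 230
byte 5:   8 XOR 132 = 140
byte 6: 219 XOR   6 = 221
byte 7: 219 XOR 227 =  56
byte 8:  17 XOR 185 = 168
byte 9: 105 XOR 222 = 183

[227, 28, 114, 213, 230, 140, 221, 56, 168, 183]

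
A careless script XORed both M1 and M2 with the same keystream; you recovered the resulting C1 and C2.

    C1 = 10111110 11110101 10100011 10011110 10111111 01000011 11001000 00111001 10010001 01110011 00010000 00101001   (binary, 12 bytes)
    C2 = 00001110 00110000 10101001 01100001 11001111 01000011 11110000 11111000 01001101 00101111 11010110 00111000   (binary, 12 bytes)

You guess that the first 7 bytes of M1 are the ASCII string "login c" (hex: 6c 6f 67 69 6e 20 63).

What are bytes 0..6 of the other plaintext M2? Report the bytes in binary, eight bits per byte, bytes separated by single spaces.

11011100 10101010 01101101 10010110 00011110 00100000 01011011

First, C1 ⊕ C2 = (M1 ⊕ K) ⊕ (M2 ⊕ K) = M1 ⊕ M2, so the key drops out. Then M2 = (M1 ⊕ M2) ⊕ M1 over the first 7 bytes.
byte 0: (be ^ 0e) ^ 6c = b0 ^ 6c = dc
byte 1: (f5 ^ 30) ^ 6f = c5 ^ 6f = aa
byte 2: (a3 ^ a9) ^ 67 = 0a ^ 67 = 6d
byte 3: (9e ^ 61) ^ 69 = ff ^ 69 = 96
byte 4: (bf ^ cf) ^ 6e = 70 ^ 6e = 1e
byte 5: (43 ^ 43) ^ 20 = 00 ^ 20 = 20
byte 6: (c8 ^ f0) ^ 63 = 38 ^ 63 = 5b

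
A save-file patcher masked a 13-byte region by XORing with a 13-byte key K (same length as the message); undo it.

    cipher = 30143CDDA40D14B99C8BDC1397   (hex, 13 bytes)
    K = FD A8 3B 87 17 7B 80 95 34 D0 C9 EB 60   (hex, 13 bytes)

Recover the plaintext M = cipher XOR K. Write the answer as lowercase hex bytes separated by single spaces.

XOR is its own inverse, so applying the key byte-wise gives the result directly.
30 ^ fd = cd
14 ^ a8 = bc
3c ^ 3b = 07
dd ^ 87 = 5a
a4 ^ 17 = b3
0d ^ 7b = 76
14 ^ 80 = 94
b9 ^ 95 = 2c
9c ^ 34 = a8
8b ^ d0 = 5b
dc ^ c9 = 15
13 ^ eb = f8
97 ^ 60 = f7

cd bc 07 5a b3 76 94 2c a8 5b 15 f8 f7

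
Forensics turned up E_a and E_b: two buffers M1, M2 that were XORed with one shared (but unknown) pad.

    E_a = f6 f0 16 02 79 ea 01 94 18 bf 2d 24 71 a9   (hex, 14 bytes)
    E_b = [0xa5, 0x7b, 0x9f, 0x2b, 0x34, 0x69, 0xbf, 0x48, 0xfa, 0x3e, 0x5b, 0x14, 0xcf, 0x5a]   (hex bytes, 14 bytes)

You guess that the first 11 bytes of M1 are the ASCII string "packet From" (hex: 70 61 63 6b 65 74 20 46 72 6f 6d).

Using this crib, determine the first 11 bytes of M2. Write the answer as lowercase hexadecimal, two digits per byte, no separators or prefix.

23eaea4228f79e9a90ee1b

First, E_a ⊕ E_b = (M1 ⊕ K) ⊕ (M2 ⊕ K) = M1 ⊕ M2, so the key drops out. Then M2 = (M1 ⊕ M2) ⊕ M1 over the first 11 bytes.
byte 0: (f6 xor a5) xor 70 = 53 xor 70 = 23
byte 1: (f0 xor 7b) xor 61 = 8b xor 61 = ea
byte 2: (16 xor 9f) xor 63 = 89 xor 63 = ea
byte 3: (02 xor 2b) xor 6b = 29 xor 6b = 42
byte 4: (79 xor 34) xor 65 = 4d xor 65 = 28
byte 5: (ea xor 69) xor 74 = 83 xor 74 = f7
byte 6: (01 xor bf) xor 20 = be xor 20 = 9e
byte 7: (94 xor 48) xor 46 = dc xor 46 = 9a
byte 8: (18 xor fa) xor 72 = e2 xor 72 = 90
byte 9: (bf xor 3e) xor 6f = 81 xor 6f = ee
byte 10: (2d xor 5b) xor 6d = 76 xor 6d = 1b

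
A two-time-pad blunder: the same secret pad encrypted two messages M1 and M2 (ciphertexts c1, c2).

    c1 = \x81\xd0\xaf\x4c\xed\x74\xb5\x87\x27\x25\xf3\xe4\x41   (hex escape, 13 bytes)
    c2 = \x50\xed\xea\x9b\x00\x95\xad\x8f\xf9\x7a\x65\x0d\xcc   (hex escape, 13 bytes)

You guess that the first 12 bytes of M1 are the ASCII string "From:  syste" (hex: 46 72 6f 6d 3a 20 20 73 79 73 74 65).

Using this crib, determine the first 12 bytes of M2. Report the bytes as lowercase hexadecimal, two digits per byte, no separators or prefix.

974f2abad7c1387ba72ce28c

First, c1 ⊕ c2 = (M1 ⊕ K) ⊕ (M2 ⊕ K) = M1 ⊕ M2, so the key drops out. Then M2 = (M1 ⊕ M2) ⊕ M1 over the first 12 bytes.
byte 0: (81 ⊕ 50) ⊕ 46 = d1 ⊕ 46 = 97
byte 1: (d0 ⊕ ed) ⊕ 72 = 3d ⊕ 72 = 4f
byte 2: (af ⊕ ea) ⊕ 6f = 45 ⊕ 6f = 2a
byte 3: (4c ⊕ 9b) ⊕ 6d = d7 ⊕ 6d = ba
byte 4: (ed ⊕ 00) ⊕ 3a = ed ⊕ 3a = d7
byte 5: (74 ⊕ 95) ⊕ 20 = e1 ⊕ 20 = c1
byte 6: (b5 ⊕ ad) ⊕ 20 = 18 ⊕ 20 = 38
byte 7: (87 ⊕ 8f) ⊕ 73 = 08 ⊕ 73 = 7b
byte 8: (27 ⊕ f9) ⊕ 79 = de ⊕ 79 = a7
byte 9: (25 ⊕ 7a) ⊕ 73 = 5f ⊕ 73 = 2c
byte 10: (f3 ⊕ 65) ⊕ 74 = 96 ⊕ 74 = e2
byte 11: (e4 ⊕ 0d) ⊕ 65 = e9 ⊕ 65 = 8c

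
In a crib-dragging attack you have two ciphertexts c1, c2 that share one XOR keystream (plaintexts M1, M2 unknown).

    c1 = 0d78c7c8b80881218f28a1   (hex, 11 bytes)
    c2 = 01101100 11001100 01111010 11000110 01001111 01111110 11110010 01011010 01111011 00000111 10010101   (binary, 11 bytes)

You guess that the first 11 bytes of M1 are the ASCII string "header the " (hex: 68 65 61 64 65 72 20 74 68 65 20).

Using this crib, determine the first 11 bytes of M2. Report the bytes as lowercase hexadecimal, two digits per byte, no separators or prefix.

First, c1 ⊕ c2 = (M1 ⊕ K) ⊕ (M2 ⊕ K) = M1 ⊕ M2, so the key drops out. Then M2 = (M1 ⊕ M2) ⊕ M1 over the first 11 bytes.
byte 0: (0d ^ 6c) ^ 68 = 61 ^ 68 = 09
byte 1: (78 ^ cc) ^ 65 = b4 ^ 65 = d1
byte 2: (c7 ^ 7a) ^ 61 = bd ^ 61 = dc
byte 3: (c8 ^ c6) ^ 64 = 0e ^ 64 = 6a
byte 4: (b8 ^ 4f) ^ 65 = f7 ^ 65 = 92
byte 5: (08 ^ 7e) ^ 72 = 76 ^ 72 = 04
byte 6: (81 ^ f2) ^ 20 = 73 ^ 20 = 53
byte 7: (21 ^ 5a) ^ 74 = 7b ^ 74 = 0f
byte 8: (8f ^ 7b) ^ 68 = f4 ^ 68 = 9c
byte 9: (28 ^ 07) ^ 65 = 2f ^ 65 = 4a
byte 10: (a1 ^ 95) ^ 20 = 34 ^ 20 = 14

09d1dc6a9204530f9c4a14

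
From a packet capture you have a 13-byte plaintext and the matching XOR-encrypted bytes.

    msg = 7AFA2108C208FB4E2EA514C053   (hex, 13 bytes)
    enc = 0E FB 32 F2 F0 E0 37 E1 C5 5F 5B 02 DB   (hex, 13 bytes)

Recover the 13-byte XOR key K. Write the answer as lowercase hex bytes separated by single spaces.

74 01 13 fa 32 e8 cc af eb fa 4f c2 88

Since enc = msg ⊕ K, XORing both sides with msg gives K = msg ⊕ enc.
byte 0: 7a ^ 0e = 74
byte 1: fa ^ fb = 01
byte 2: 21 ^ 32 = 13
byte 3: 08 ^ f2 = fa
byte 4: c2 ^ f0 = 32
byte 5: 08 ^ e0 = e8
byte 6: fb ^ 37 = cc
byte 7: 4e ^ e1 = af
byte 8: 2e ^ c5 = eb
byte 9: a5 ^ 5f = fa
byte 10: 14 ^ 5b = 4f
byte 11: c0 ^ 02 = c2
byte 12: 53 ^ db = 88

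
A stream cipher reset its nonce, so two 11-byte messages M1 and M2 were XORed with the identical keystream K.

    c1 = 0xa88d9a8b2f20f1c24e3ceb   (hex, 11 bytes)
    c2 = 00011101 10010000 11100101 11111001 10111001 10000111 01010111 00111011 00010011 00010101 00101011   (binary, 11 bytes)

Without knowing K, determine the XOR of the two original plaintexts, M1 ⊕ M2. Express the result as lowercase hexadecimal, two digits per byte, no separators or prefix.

c1 ⊕ c2 = (M1 ⊕ K) ⊕ (M2 ⊕ K) = M1 ⊕ M2 — the shared key cancels under XOR.
byte 0: a8 ⊕ 1d = b5
byte 1: 8d ⊕ 90 = 1d
byte 2: 9a ⊕ e5 = 7f
byte 3: 8b ⊕ f9 = 72
byte 4: 2f ⊕ b9 = 96
byte 5: 20 ⊕ 87 = a7
byte 6: f1 ⊕ 57 = a6
byte 7: c2 ⊕ 3b = f9
byte 8: 4e ⊕ 13 = 5d
byte 9: 3c ⊕ 15 = 29
byte 10: eb ⊕ 2b = c0

b51d7f7296a7a6f95d29c0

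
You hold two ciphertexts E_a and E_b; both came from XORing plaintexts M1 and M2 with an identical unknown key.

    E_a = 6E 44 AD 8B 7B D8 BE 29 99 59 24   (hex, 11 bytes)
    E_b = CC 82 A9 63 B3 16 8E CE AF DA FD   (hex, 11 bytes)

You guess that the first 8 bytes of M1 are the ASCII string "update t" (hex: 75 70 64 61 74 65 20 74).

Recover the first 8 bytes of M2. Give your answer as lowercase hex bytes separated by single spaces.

d7 b6 60 89 bc ab 10 93

First, E_a ⊕ E_b = (M1 ⊕ K) ⊕ (M2 ⊕ K) = M1 ⊕ M2, so the key drops out. Then M2 = (M1 ⊕ M2) ⊕ M1 over the first 8 bytes.
byte 0: (6e ^ cc) ^ 75 = a2 ^ 75 = d7
byte 1: (44 ^ 82) ^ 70 = c6 ^ 70 = b6
byte 2: (ad ^ a9) ^ 64 = 04 ^ 64 = 60
byte 3: (8b ^ 63) ^ 61 = e8 ^ 61 = 89
byte 4: (7b ^ b3) ^ 74 = c8 ^ 74 = bc
byte 5: (d8 ^ 16) ^ 65 = ce ^ 65 = ab
byte 6: (be ^ 8e) ^ 20 = 30 ^ 20 = 10
byte 7: (29 ^ ce) ^ 74 = e7 ^ 74 = 93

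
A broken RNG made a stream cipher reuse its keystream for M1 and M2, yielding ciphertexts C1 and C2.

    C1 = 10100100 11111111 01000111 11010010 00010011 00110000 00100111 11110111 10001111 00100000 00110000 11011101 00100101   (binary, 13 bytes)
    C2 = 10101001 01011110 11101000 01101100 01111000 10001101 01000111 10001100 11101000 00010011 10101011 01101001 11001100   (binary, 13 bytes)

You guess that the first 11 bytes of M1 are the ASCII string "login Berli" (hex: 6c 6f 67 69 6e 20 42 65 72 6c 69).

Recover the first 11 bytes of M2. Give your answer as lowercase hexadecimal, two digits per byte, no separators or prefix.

61cec8d7059d221e155ff2

First, C1 ⊕ C2 = (M1 ⊕ K) ⊕ (M2 ⊕ K) = M1 ⊕ M2, so the key drops out. Then M2 = (M1 ⊕ M2) ⊕ M1 over the first 11 bytes.
byte 0: (a4 xor a9) xor 6c = 0d xor 6c = 61
byte 1: (ff xor 5e) xor 6f = a1 xor 6f = ce
byte 2: (47 xor e8) xor 67 = af xor 67 = c8
byte 3: (d2 xor 6c) xor 69 = be xor 69 = d7
byte 4: (13 xor 78) xor 6e = 6b xor 6e = 05
byte 5: (30 xor 8d) xor 20 = bd xor 20 = 9d
byte 6: (27 xor 47) xor 42 = 60 xor 42 = 22
byte 7: (f7 xor 8c) xor 65 = 7b xor 65 = 1e
byte 8: (8f xor e8) xor 72 = 67 xor 72 = 15
byte 9: (20 xor 13) xor 6c = 33 xor 6c = 5f
byte 10: (30 xor ab) xor 69 = 9b xor 69 = f2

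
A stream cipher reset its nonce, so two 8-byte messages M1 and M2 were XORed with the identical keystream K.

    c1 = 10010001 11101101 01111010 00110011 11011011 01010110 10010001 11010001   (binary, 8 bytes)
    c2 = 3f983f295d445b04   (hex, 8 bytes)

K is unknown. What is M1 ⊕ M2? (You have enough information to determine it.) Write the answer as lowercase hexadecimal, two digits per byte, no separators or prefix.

ae75451a8612cad5

c1 ⊕ c2 = (M1 ⊕ K) ⊕ (M2 ⊕ K) = M1 ⊕ M2 — the shared key cancels under XOR.
91 XOR 3f = ae
ed XOR 98 = 75
7a XOR 3f = 45
33 XOR 29 = 1a
db XOR 5d = 86
56 XOR 44 = 12
91 XOR 5b = ca
d1 XOR 04 = d5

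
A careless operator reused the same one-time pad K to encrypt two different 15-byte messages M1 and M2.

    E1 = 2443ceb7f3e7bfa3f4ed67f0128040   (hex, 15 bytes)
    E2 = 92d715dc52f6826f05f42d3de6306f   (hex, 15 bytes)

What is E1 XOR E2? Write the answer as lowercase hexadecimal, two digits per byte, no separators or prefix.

b694db6ba1113dccf1194acdf4b02f

E1 ⊕ E2 = (M1 ⊕ K) ⊕ (M2 ⊕ K) = M1 ⊕ M2 — the shared key cancels under XOR.
24 ^ 92 = b6
43 ^ d7 = 94
ce ^ 15 = db
b7 ^ dc = 6b
f3 ^ 52 = a1
e7 ^ f6 = 11
bf ^ 82 = 3d
a3 ^ 6f = cc
f4 ^ 05 = f1
ed ^ f4 = 19
67 ^ 2d = 4a
f0 ^ 3d = cd
12 ^ e6 = f4
80 ^ 30 = b0
40 ^ 6f = 2f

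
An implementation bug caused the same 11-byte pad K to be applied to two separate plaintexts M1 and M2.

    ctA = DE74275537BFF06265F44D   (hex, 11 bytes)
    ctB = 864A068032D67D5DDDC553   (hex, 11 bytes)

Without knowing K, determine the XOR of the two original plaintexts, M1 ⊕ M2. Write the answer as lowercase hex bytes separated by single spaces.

ctA ⊕ ctB = (M1 ⊕ K) ⊕ (M2 ⊕ K) = M1 ⊕ M2 — the shared key cancels under XOR.
byte 0: 11011110 xor 10000110 = 01011000
byte 1: 01110100 xor 01001010 = 00111110
byte 2: 00100111 xor 00000110 = 00100001
byte 3: 01010101 xor 10000000 = 11010101
byte 4: 00110111 xor 00110010 = 00000101
byte 5: 10111111 xor 11010110 = 01101001
byte 6: 11110000 xor 01111101 = 10001101
byte 7: 01100010 xor 01011101 = 00111111
byte 8: 01100101 xor 11011101 = 10111000
byte 9: 11110100 xor 11000101 = 00110001
byte 10: 01001101 xor 01010011 = 00011110

58 3e 21 d5 05 69 8d 3f b8 31 1e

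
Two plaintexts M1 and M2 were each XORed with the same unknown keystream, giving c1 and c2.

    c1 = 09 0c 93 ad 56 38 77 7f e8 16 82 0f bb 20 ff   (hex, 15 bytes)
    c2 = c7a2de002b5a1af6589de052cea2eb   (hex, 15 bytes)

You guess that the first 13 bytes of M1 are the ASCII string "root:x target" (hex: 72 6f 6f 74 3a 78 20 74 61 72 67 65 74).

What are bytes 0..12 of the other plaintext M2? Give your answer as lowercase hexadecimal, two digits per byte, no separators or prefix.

First, c1 ⊕ c2 = (M1 ⊕ K) ⊕ (M2 ⊕ K) = M1 ⊕ M2, so the key drops out. Then M2 = (M1 ⊕ M2) ⊕ M1 over the first 13 bytes.
byte 0: (09 xor c7) xor 72 = ce xor 72 = bc
byte 1: (0c xor a2) xor 6f = ae xor 6f = c1
byte 2: (93 xor de) xor 6f = 4d xor 6f = 22
byte 3: (ad xor 00) xor 74 = ad xor 74 = d9
byte 4: (56 xor 2b) xor 3a = 7d xor 3a = 47
byte 5: (38 xor 5a) xor 78 = 62 xor 78 = 1a
byte 6: (77 xor 1a) xor 20 = 6d xor 20 = 4d
byte 7: (7f xor f6) xor 74 = 89 xor 74 = fd
byte 8: (e8 xor 58) xor 61 = b0 xor 61 = d1
byte 9: (16 xor 9d) xor 72 = 8b xor 72 = f9
byte 10: (82 xor e0) xor 67 = 62 xor 67 = 05
byte 11: (0f xor 52) xor 65 = 5d xor 65 = 38
byte 12: (bb xor ce) xor 74 = 75 xor 74 = 01

bcc122d9471a4dfdd1f9053801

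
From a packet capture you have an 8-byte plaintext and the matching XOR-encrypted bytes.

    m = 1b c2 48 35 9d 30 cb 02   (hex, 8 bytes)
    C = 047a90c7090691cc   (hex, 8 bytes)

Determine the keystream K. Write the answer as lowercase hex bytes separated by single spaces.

1f b8 d8 f2 94 36 5a ce

Since C = m ⊕ K, XORing both sides with m gives K = m ⊕ C.
1b xor 04 = 1f
c2 xor 7a = b8
48 xor 90 = d8
35 xor c7 = f2
9d xor 09 = 94
30 xor 06 = 36
cb xor 91 = 5a
02 xor cc = ce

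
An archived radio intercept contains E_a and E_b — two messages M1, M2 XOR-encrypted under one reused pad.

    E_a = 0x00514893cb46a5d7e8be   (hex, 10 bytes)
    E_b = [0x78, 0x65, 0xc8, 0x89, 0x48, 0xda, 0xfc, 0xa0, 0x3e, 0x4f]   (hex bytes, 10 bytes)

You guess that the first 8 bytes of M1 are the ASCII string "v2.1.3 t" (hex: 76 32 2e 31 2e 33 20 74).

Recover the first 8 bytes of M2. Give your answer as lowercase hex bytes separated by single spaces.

0e 06 ae 2b ad af 79 03

First, E_a ⊕ E_b = (M1 ⊕ K) ⊕ (M2 ⊕ K) = M1 ⊕ M2, so the key drops out. Then M2 = (M1 ⊕ M2) ⊕ M1 over the first 8 bytes.
byte 0: (00 ^ 78) ^ 76 = 78 ^ 76 = 0e
byte 1: (51 ^ 65) ^ 32 = 34 ^ 32 = 06
byte 2: (48 ^ c8) ^ 2e = 80 ^ 2e = ae
byte 3: (93 ^ 89) ^ 31 = 1a ^ 31 = 2b
byte 4: (cb ^ 48) ^ 2e = 83 ^ 2e = ad
byte 5: (46 ^ da) ^ 33 = 9c ^ 33 = af
byte 6: (a5 ^ fc) ^ 20 = 59 ^ 20 = 79
byte 7: (d7 ^ a0) ^ 74 = 77 ^ 74 = 03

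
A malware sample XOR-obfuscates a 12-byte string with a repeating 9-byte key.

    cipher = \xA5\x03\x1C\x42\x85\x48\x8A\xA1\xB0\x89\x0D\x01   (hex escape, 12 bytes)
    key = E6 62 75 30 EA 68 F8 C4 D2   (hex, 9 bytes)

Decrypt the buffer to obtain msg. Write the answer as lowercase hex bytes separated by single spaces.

The 9-byte key repeats, so the effective keystream is e6 62 75 30 ea 68 f8 c4 d2 e6 62 75.
byte 0: 165 ^ 230 =  67
byte 1:   3 ^  98 =  97
byte 2:  28 ^ 117 = 105
byte 3:  66 ^  48 = 114
byte 4: 133 ^ 234 = 111
byte 5:  72 ^ 104 =  32
byte 6: 138 ^ 248 = 114
byte 7: 161 ^ 196 = 101
byte 8: 176 ^ 210 =  98
byte 9: 137 ^ 230 = 111
byte 10:  13 ^  98 = 111
byte 11:   1 ^ 117 = 116

43 61 69 72 6f 20 72 65 62 6f 6f 74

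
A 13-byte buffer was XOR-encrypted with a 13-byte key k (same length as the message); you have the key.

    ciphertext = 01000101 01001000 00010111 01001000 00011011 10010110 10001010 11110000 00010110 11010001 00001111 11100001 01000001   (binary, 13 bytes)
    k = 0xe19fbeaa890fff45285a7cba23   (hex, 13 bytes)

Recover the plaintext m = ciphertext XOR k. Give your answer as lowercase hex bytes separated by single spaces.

XOR is its own inverse, so applying the key byte-wise gives the result directly.
byte 0: 45 XOR e1 = a4
byte 1: 48 XOR 9f = d7
byte 2: 17 XOR be = a9
byte 3: 48 XOR aa = e2
byte 4: 1b XOR 89 = 92
byte 5: 96 XOR 0f = 99
byte 6: 8a XOR ff = 75
byte 7: f0 XOR 45 = b5
byte 8: 16 XOR 28 = 3e
byte 9: d1 XOR 5a = 8b
byte 10: 0f XOR 7c = 73
byte 11: e1 XOR ba = 5b
byte 12: 41 XOR 23 = 62

a4 d7 a9 e2 92 99 75 b5 3e 8b 73 5b 62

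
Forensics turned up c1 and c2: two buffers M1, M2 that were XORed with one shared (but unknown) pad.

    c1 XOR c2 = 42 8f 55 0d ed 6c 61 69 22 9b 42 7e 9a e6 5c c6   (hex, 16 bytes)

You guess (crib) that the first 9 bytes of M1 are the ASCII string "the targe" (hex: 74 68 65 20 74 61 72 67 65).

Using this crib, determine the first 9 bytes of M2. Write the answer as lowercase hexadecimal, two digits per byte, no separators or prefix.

36e7302d990d130e47

Since c1 ⊕ c2 = M1 ⊕ M2, XORing with the guessed M1 bytes yields the corresponding M2 bytes: M2 = (c1 ⊕ c2) ⊕ M1.
byte 0: 42 ^ 74 = 36
byte 1: 8f ^ 68 = e7
byte 2: 55 ^ 65 = 30
byte 3: 0d ^ 20 = 2d
byte 4: ed ^ 74 = 99
byte 5: 6c ^ 61 = 0d
byte 6: 61 ^ 72 = 13
byte 7: 69 ^ 67 = 0e
byte 8: 22 ^ 65 = 47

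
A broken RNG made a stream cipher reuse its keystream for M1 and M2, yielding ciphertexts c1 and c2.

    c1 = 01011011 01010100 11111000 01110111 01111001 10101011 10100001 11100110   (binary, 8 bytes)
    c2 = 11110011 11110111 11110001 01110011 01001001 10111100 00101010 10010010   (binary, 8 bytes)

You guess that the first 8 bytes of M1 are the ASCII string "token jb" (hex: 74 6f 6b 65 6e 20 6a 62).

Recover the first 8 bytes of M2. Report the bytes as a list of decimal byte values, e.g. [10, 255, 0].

[220, 204, 98, 97, 94, 55, 225, 22]

First, c1 ⊕ c2 = (M1 ⊕ K) ⊕ (M2 ⊕ K) = M1 ⊕ M2, so the key drops out. Then M2 = (M1 ⊕ M2) ⊕ M1 over the first 8 bytes.
byte 0: (5b ⊕ f3) ⊕ 74 = a8 ⊕ 74 = dc
byte 1: (54 ⊕ f7) ⊕ 6f = a3 ⊕ 6f = cc
byte 2: (f8 ⊕ f1) ⊕ 6b = 09 ⊕ 6b = 62
byte 3: (77 ⊕ 73) ⊕ 65 = 04 ⊕ 65 = 61
byte 4: (79 ⊕ 49) ⊕ 6e = 30 ⊕ 6e = 5e
byte 5: (ab ⊕ bc) ⊕ 20 = 17 ⊕ 20 = 37
byte 6: (a1 ⊕ 2a) ⊕ 6a = 8b ⊕ 6a = e1
byte 7: (e6 ⊕ 92) ⊕ 62 = 74 ⊕ 62 = 16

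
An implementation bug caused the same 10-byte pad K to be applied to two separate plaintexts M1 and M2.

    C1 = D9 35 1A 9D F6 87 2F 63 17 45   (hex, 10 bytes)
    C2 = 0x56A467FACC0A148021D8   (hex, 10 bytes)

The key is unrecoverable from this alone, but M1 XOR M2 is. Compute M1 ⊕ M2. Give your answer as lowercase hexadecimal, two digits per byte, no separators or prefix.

C1 ⊕ C2 = (M1 ⊕ K) ⊕ (M2 ⊕ K) = M1 ⊕ M2 — the shared key cancels under XOR.
d9 XOR 56 = 8f
35 XOR a4 = 91
1a XOR 67 = 7d
9d XOR fa = 67
f6 XOR cc = 3a
87 XOR 0a = 8d
2f XOR 14 = 3b
63 XOR 80 = e3
17 XOR 21 = 36
45 XOR d8 = 9d

8f917d673a8d3be3369d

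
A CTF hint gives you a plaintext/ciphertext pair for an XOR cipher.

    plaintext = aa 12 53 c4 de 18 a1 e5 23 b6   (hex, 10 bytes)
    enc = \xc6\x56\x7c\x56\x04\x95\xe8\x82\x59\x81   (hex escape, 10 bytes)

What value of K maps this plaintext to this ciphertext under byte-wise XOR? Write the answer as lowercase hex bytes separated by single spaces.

Since enc = plaintext ⊕ K, XORing both sides with plaintext gives K = plaintext ⊕ enc.
byte 0: 10101010 ⊕ 11000110 = 01101100
byte 1: 00010010 ⊕ 01010110 = 01000100
byte 2: 01010011 ⊕ 01111100 = 00101111
byte 3: 11000100 ⊕ 01010110 = 10010010
byte 4: 11011110 ⊕ 00000100 = 11011010
byte 5: 00011000 ⊕ 10010101 = 10001101
byte 6: 10100001 ⊕ 11101000 = 01001001
byte 7: 11100101 ⊕ 10000010 = 01100111
byte 8: 00100011 ⊕ 01011001 = 01111010
byte 9: 10110110 ⊕ 10000001 = 00110111

6c 44 2f 92 da 8d 49 67 7a 37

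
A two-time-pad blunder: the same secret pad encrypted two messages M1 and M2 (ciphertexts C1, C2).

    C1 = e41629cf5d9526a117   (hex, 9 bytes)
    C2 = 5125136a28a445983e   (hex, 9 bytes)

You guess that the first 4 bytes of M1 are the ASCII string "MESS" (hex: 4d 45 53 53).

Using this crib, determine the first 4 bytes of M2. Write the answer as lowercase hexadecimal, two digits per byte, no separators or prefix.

First, C1 ⊕ C2 = (M1 ⊕ K) ⊕ (M2 ⊕ K) = M1 ⊕ M2, so the key drops out. Then M2 = (M1 ⊕ M2) ⊕ M1 over the first 4 bytes.
byte 0: (e4 XOR 51) XOR 4d = b5 XOR 4d = f8
byte 1: (16 XOR 25) XOR 45 = 33 XOR 45 = 76
byte 2: (29 XOR 13) XOR 53 = 3a XOR 53 = 69
byte 3: (cf XOR 6a) XOR 53 = a5 XOR 53 = f6

f87669f6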